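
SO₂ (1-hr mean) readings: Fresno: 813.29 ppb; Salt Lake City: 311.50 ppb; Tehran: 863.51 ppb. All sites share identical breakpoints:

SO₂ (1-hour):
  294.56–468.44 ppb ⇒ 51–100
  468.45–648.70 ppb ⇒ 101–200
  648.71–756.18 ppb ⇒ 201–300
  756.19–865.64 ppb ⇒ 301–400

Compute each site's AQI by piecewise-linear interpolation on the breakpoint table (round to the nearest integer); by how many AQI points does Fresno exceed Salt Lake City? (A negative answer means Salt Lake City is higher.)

297

Fresno 813.29: bracket 756.19–865.64 → index 301–400; slope 99/109.45, offset 57.10.
AQI = 301 + 99/109.45·57.10 ≈ 352.65 ⇒ 353.
Salt Lake City 311.50: bracket 294.56–468.44 → index 51–100; slope 49/173.88, offset 16.94.
AQI = 51 + 49/173.88·16.94 ≈ 55.77 ⇒ 56.
Tehran: 863.51 lies in 756.19–865.64, so I_lo=301, I_hi=400, C_lo=756.19, C_hi=865.64.
(400−301)/(865.64−756.19) × (863.51−756.19) + 301 = 99/109.45 × 107.32 + 301 ≈ 398.07 → 398.
AQIs: Fresno=353, Salt Lake City=56, Tehran=398. Fresno (353) − Salt Lake City (56) = 297.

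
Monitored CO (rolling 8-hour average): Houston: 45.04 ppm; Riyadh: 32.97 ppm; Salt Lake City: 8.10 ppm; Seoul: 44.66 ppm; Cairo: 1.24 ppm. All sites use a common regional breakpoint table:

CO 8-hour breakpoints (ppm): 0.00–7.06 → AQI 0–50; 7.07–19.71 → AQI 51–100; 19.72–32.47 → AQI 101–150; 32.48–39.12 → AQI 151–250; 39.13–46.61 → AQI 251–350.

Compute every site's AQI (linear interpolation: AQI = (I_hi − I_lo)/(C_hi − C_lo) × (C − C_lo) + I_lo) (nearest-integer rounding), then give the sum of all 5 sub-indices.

875

Houston 45.04: bracket 39.13–46.61 → index 251–350; slope 99/7.48, offset 5.91.
AQI = 251 + 99/7.48·5.91 ≈ 329.22 ⇒ 329.
Riyadh: 32.97 ∈ [32.48, 39.12] ↔ index [151, 250].
151 + (32.97−32.48)·(250−151)/(39.12−32.48) = 151 + 0.49·99/6.64 ≈ 158.31, so AQI = 158.
Salt Lake City: 8.10 lies in 7.07–19.71, so I_lo=51, I_hi=100, C_lo=7.07, C_hi=19.71.
(100−51)/(19.71−7.07) × (8.10−7.07) + 51 = 49/12.64 × 1.03 + 51 ≈ 54.99 → 55.
Seoul: 44.66 ∈ [39.13, 46.61] ↔ index [251, 350].
251 + (44.66−39.13)·(350−251)/(46.61−39.13) = 251 + 5.53·99/7.48 ≈ 324.19, so AQI = 324.
Cairo: 1.24 lies in 0.00–7.06, so I_lo=0, I_hi=50, C_lo=0.00, C_hi=7.06.
(50−0)/(7.06−0.00) × (1.24−0.00) + 0 = 50/7.06 × 1.24 + 0 ≈ 8.78 → 9.
AQIs: Houston=329, Riyadh=158, Salt Lake City=55, Seoul=324, Cairo=9. Sum = 329 + 158 + 55 + 324 + 9 = 875.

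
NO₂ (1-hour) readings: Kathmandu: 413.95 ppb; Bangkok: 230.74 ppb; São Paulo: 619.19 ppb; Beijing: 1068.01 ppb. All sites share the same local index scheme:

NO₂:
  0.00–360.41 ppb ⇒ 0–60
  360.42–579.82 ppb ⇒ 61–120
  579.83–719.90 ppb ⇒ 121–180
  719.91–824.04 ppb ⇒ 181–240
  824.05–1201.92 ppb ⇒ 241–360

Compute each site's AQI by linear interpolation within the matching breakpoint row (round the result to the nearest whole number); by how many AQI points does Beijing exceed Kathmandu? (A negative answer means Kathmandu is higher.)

Kathmandu: 413.95 lies in 360.42–579.82, so I_lo=61, I_hi=120, C_lo=360.42, C_hi=579.82.
(120−61)/(579.82−360.42) × (413.95−360.42) + 61 = 59/219.40 × 53.53 + 61 ≈ 75.40 → 75.
Bangkok: 230.74 lies in 0.00–360.41, so I_lo=0, I_hi=60, C_lo=0.00, C_hi=360.41.
(60−0)/(360.41−0.00) × (230.74−0.00) + 0 = 60/360.41 × 230.74 + 0 ≈ 38.41 → 38.
São Paulo 619.19: bracket 579.83–719.90 → index 121–180; slope 59/140.07, offset 39.36.
AQI = 121 + 59/140.07·39.36 ≈ 137.58 ⇒ 138.
Beijing: 1068.01 ∈ [824.05, 1201.92] ↔ index [241, 360].
241 + (1068.01−824.05)·(360−241)/(1201.92−824.05) = 241 + 243.96·119/377.87 ≈ 317.83, so AQI = 318.
AQIs: Kathmandu=75, Bangkok=38, São Paulo=138, Beijing=318. Beijing (318) − Kathmandu (75) = 243.

243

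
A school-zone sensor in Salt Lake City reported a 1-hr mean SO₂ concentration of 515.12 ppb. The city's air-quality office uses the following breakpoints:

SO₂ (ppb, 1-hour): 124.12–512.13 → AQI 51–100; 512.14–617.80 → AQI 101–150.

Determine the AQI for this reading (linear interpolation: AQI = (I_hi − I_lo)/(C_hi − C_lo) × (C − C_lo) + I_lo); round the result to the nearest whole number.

SO₂ 515.12: bracket 512.14–617.80 → index 101–150; slope 49/105.66, offset 2.98.
AQI = 101 + 49/105.66·2.98 ≈ 102.38 ⇒ 102.

102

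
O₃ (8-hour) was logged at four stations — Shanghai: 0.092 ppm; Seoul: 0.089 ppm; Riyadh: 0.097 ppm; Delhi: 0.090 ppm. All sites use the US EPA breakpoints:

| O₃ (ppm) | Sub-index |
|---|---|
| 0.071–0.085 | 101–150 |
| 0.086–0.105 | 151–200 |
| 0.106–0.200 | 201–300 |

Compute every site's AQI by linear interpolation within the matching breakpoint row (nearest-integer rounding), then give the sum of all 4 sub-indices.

665

Shanghai: row 0.086–0.105 (AQI 151–200). (200−151)·(0.092−0.086)/(0.105−0.086) + 151 = 49·0.006/0.019 + 151 ≈ 166.47 → 166.
Seoul: 0.089 lies in 0.086–0.105, so I_lo=151, I_hi=200, C_lo=0.086, C_hi=0.105.
(200−151)/(0.105−0.086) × (0.089−0.086) + 151 = 49/0.019 × 0.003 + 151 ≈ 158.74 → 159.
Riyadh: 0.097 lies in 0.086–0.105, so I_lo=151, I_hi=200, C_lo=0.086, C_hi=0.105.
(200−151)/(0.105−0.086) × (0.097−0.086) + 151 = 49/0.019 × 0.011 + 151 ≈ 179.37 → 179.
Delhi: 0.090 lies in 0.086–0.105, so I_lo=151, I_hi=200, C_lo=0.086, C_hi=0.105.
(200−151)/(0.105−0.086) × (0.090−0.086) + 151 = 49/0.019 × 0.004 + 151 ≈ 161.32 → 161.
AQIs: Shanghai=166, Seoul=159, Riyadh=179, Delhi=161. Sum = 166 + 159 + 179 + 161 = 665.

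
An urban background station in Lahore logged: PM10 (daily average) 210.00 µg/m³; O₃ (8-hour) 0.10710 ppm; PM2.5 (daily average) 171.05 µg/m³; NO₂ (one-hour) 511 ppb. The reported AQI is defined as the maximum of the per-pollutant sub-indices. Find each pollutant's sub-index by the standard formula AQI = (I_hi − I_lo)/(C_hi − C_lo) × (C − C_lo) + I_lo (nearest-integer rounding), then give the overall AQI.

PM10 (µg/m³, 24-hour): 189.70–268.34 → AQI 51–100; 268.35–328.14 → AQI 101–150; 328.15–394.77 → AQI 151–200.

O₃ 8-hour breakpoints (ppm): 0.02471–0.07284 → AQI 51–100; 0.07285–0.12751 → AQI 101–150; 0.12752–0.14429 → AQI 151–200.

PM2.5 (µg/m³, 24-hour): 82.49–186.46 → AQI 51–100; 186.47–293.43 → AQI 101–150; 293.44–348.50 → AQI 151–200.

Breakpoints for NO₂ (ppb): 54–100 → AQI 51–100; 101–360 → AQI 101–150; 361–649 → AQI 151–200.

177

PM10: 210.00 ∈ [189.70, 268.34] ↔ index [51, 100].
51 + (210.00−189.70)·(100−51)/(268.34−189.70) = 51 + 20.30·49/78.64 ≈ 63.65, so AQI = 64.
O₃: 0.10710 lies in 0.07285–0.12751, so I_lo=101, I_hi=150, C_lo=0.07285, C_hi=0.12751.
(150−101)/(0.12751−0.07285) × (0.10710−0.07285) + 101 = 49/0.05466 × 0.03425 + 101 ≈ 131.70 → 132.
PM2.5: 171.05 lies in 82.49–186.46, so I_lo=51, I_hi=100, C_lo=82.49, C_hi=186.46.
(100−51)/(186.46−82.49) × (171.05−82.49) + 51 = 49/103.97 × 88.56 + 51 ≈ 92.74 → 93.
NO₂: 511 ∈ [361, 649] ↔ index [151, 200].
151 + (511−361)·(200−151)/(649−361) = 151 + 150·49/288 ≈ 176.52, so AQI = 177.
Sub-indices: PM10→64, O₃→132, PM2.5→93, NO₂→177. Overall AQI = max = 177; dominant pollutant is NO₂.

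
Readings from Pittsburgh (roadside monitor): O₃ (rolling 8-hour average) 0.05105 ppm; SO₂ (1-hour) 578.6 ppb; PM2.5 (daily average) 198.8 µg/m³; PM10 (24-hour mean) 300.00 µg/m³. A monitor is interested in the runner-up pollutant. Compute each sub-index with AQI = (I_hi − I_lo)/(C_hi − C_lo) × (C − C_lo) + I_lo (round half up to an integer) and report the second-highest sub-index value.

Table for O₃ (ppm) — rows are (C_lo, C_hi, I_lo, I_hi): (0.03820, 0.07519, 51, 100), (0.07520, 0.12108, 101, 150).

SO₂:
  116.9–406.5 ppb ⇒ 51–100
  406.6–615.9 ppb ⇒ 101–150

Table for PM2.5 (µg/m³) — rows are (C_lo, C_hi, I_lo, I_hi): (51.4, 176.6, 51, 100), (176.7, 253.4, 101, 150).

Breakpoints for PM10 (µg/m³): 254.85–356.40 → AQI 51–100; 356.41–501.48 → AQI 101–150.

115

O₃: 0.05105 lies in 0.03820–0.07519, so I_lo=51, I_hi=100, C_lo=0.03820, C_hi=0.07519.
(100−51)/(0.07519−0.03820) × (0.05105−0.03820) + 51 = 49/0.03699 × 0.01285 + 51 ≈ 68.02 → 68.
SO₂: 578.6 ∈ [406.6, 615.9] ↔ index [101, 150].
101 + (578.6−406.6)·(150−101)/(615.9−406.6) = 101 + 172.0·49/209.3 ≈ 141.27, so AQI = 141.
PM2.5 198.8: bracket 176.7–253.4 → index 101–150; slope 49/76.7, offset 22.1.
AQI = 101 + 49/76.7·22.1 ≈ 115.12 ⇒ 115.
PM10: 300.00 lies in 254.85–356.40, so I_lo=51, I_hi=100, C_lo=254.85, C_hi=356.40.
(100−51)/(356.40−254.85) × (300.00−254.85) + 51 = 49/101.55 × 45.15 + 51 ≈ 72.79 → 73.
Sub-indices: O₃→68, SO₂→141, PM2.5→115, PM10→73. Ranked high→low: 141, 115, 73, 68. Second-highest sub-index = 115.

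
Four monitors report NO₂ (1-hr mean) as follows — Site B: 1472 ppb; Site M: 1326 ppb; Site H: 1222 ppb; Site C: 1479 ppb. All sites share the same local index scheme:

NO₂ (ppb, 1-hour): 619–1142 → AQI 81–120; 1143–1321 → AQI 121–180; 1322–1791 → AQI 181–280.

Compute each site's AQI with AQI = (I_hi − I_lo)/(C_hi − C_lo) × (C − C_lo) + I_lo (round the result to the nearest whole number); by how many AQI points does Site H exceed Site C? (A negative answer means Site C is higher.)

-67

Site B: 1472 ∈ [1322, 1791] ↔ index [181, 280].
181 + (1472−1322)·(280−181)/(1791−1322) = 181 + 150·99/469 ≈ 212.66, so AQI = 213.
Site M: 1326 lies in 1322–1791, so I_lo=181, I_hi=280, C_lo=1322, C_hi=1791.
(280−181)/(1791−1322) × (1326−1322) + 181 = 99/469 × 4 + 181 ≈ 181.84 → 182.
Site H: 1222 ∈ [1143, 1321] ↔ index [121, 180].
121 + (1222−1143)·(180−121)/(1321−1143) = 121 + 79·59/178 ≈ 147.19, so AQI = 147.
Site C 1479: bracket 1322–1791 → index 181–280; slope 99/469, offset 157.
AQI = 181 + 99/469·157 ≈ 214.14 ⇒ 214.
AQIs: Site B=213, Site M=182, Site H=147, Site C=214. Site H (147) − Site C (214) = -67.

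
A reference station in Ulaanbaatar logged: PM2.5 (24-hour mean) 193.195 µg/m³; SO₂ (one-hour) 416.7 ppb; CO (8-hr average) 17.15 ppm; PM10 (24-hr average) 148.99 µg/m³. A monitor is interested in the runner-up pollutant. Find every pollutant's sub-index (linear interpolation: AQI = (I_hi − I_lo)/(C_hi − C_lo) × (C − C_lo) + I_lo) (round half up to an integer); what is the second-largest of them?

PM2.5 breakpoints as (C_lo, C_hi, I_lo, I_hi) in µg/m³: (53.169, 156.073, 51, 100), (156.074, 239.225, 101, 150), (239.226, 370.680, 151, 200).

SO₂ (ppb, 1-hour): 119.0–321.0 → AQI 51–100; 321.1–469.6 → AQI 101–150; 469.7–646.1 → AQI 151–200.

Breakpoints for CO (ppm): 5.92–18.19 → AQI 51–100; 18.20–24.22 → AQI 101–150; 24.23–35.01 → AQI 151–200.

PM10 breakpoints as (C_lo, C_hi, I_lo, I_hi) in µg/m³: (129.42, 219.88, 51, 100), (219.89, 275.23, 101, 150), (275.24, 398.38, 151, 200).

PM2.5: 193.195 lies in 156.074–239.225, so I_lo=101, I_hi=150, C_lo=156.074, C_hi=239.225.
(150−101)/(239.225−156.074) × (193.195−156.074) + 101 = 49/83.151 × 37.121 + 101 ≈ 122.88 → 123.
SO₂: row 321.1–469.6 (AQI 101–150). (150−101)·(416.7−321.1)/(469.6−321.1) + 101 = 49·95.6/148.5 + 101 ≈ 132.54 → 133.
CO: row 5.92–18.19 (AQI 51–100). (100−51)·(17.15−5.92)/(18.19−5.92) + 51 = 49·11.23/12.27 + 51 ≈ 95.85 → 96.
PM10: 148.99 ∈ [129.42, 219.88] ↔ index [51, 100].
51 + (148.99−129.42)·(100−51)/(219.88−129.42) = 51 + 19.57·49/90.46 ≈ 61.60, so AQI = 62.
Sub-indices: PM2.5→123, SO₂→133, CO→96, PM10→62. Ranked high→low: 133, 123, 96, 62. Second-highest sub-index = 123.

123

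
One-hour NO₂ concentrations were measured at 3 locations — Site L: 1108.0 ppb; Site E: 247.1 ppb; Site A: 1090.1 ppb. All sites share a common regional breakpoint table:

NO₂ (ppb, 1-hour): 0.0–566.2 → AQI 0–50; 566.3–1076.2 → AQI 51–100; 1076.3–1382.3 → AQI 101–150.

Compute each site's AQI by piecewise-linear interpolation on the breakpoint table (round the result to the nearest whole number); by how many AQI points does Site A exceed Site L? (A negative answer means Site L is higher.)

Site L 1108.0: bracket 1076.3–1382.3 → index 101–150; slope 49/306.0, offset 31.7.
AQI = 101 + 49/306.0·31.7 ≈ 106.08 ⇒ 106.
Site E: 247.1 lies in 0.0–566.2, so I_lo=0, I_hi=50, C_lo=0.0, C_hi=566.2.
(50−0)/(566.2−0.0) × (247.1−0.0) + 0 = 50/566.2 × 247.1 + 0 ≈ 21.82 → 22.
Site A: row 1076.3–1382.3 (AQI 101–150). (150−101)·(1090.1−1076.3)/(1382.3−1076.3) + 101 = 49·13.8/306.0 + 101 ≈ 103.21 → 103.
AQIs: Site L=106, Site E=22, Site A=103. Site A (103) − Site L (106) = -3.

-3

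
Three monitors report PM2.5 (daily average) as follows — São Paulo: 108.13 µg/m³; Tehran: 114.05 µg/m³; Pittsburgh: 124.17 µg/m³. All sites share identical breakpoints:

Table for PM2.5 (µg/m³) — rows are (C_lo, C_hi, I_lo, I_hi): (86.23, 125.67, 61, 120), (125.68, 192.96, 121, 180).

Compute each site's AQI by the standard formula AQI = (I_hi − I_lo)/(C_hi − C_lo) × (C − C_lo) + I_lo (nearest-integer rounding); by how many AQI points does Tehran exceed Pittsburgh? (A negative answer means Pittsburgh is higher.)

São Paulo 108.13: bracket 86.23–125.67 → index 61–120; slope 59/39.44, offset 21.90.
AQI = 61 + 59/39.44·21.90 ≈ 93.76 ⇒ 94.
Tehran: 114.05 lies in 86.23–125.67, so I_lo=61, I_hi=120, C_lo=86.23, C_hi=125.67.
(120−61)/(125.67−86.23) × (114.05−86.23) + 61 = 59/39.44 × 27.82 + 61 ≈ 102.62 → 103.
Pittsburgh: 124.17 lies in 86.23–125.67, so I_lo=61, I_hi=120, C_lo=86.23, C_hi=125.67.
(120−61)/(125.67−86.23) × (124.17−86.23) + 61 = 59/39.44 × 37.94 + 61 ≈ 117.76 → 118.
AQIs: São Paulo=94, Tehran=103, Pittsburgh=118. Tehran (103) − Pittsburgh (118) = -15.

-15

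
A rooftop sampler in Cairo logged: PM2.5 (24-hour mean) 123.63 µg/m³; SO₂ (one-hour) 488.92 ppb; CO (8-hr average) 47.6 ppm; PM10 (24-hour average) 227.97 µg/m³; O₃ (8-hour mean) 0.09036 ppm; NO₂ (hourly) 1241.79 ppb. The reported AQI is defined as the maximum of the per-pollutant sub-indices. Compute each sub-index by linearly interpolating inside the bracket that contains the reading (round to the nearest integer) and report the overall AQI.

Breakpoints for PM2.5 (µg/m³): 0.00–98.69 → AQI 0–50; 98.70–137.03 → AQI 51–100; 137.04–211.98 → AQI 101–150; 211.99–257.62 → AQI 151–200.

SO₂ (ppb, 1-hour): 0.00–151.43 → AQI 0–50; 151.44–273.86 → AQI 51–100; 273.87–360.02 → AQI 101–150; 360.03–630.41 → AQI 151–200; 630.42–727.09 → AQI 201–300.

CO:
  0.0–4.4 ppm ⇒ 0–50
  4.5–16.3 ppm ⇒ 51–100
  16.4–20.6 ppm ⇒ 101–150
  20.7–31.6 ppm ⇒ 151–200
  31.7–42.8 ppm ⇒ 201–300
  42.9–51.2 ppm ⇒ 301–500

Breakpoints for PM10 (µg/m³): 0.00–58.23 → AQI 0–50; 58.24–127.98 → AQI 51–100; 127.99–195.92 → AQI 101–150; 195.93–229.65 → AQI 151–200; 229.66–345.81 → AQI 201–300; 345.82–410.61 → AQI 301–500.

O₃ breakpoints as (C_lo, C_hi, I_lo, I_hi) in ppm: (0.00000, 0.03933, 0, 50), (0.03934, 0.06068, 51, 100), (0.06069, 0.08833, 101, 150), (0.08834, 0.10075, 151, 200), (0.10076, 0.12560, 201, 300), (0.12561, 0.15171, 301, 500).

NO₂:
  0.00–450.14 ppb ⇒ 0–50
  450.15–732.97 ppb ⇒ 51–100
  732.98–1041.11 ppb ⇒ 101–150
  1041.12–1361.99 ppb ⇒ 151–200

PM2.5 123.63: bracket 98.70–137.03 → index 51–100; slope 49/38.33, offset 24.93.
AQI = 51 + 49/38.33·24.93 ≈ 82.87 ⇒ 83.
SO₂: row 360.03–630.41 (AQI 151–200). (200−151)·(488.92−360.03)/(630.41−360.03) + 151 = 49·128.89/270.38 + 151 ≈ 174.36 → 174.
CO 47.6: bracket 42.9–51.2 → index 301–500; slope 199/8.3, offset 4.7.
AQI = 301 + 199/8.3·4.7 ≈ 413.69 ⇒ 414.
PM10: 227.97 lies in 195.93–229.65, so I_lo=151, I_hi=200, C_lo=195.93, C_hi=229.65.
(200−151)/(229.65−195.93) × (227.97−195.93) + 151 = 49/33.72 × 32.04 + 151 ≈ 197.56 → 198.
O₃ 0.09036: bracket 0.08834–0.10075 → index 151–200; slope 49/0.01241, offset 0.00202.
AQI = 151 + 49/0.01241·0.00202 ≈ 158.98 ⇒ 159.
NO₂: 1241.79 lies in 1041.12–1361.99, so I_lo=151, I_hi=200, C_lo=1041.12, C_hi=1361.99.
(200−151)/(1361.99−1041.12) × (1241.79−1041.12) + 151 = 49/320.87 × 200.67 + 151 ≈ 181.64 → 182.
Sub-indices: PM2.5→83, SO₂→174, CO→414, PM10→198, O₃→159, NO₂→182. Overall AQI = max = 414; dominant pollutant is CO.

414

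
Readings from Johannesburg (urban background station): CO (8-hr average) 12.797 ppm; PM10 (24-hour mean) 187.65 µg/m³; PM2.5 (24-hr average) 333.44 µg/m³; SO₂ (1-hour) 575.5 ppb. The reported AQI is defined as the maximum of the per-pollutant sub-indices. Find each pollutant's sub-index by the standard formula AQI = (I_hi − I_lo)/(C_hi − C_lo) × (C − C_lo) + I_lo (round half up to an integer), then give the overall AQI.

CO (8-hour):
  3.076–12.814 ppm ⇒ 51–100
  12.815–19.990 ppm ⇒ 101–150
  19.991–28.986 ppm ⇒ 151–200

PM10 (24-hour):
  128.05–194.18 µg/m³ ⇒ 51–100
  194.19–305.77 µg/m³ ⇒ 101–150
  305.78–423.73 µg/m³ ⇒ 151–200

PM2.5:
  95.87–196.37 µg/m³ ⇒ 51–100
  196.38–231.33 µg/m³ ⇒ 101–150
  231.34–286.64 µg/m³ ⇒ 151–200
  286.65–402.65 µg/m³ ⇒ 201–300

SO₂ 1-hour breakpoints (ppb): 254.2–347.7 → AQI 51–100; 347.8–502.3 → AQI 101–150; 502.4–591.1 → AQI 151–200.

CO 12.797: bracket 3.076–12.814 → index 51–100; slope 49/9.738, offset 9.721.
AQI = 51 + 49/9.738·9.721 ≈ 99.91 ⇒ 100.
PM10: 187.65 ∈ [128.05, 194.18] ↔ index [51, 100].
51 + (187.65−128.05)·(100−51)/(194.18−128.05) = 51 + 59.60·49/66.13 ≈ 95.16, so AQI = 95.
PM2.5: row 286.65–402.65 (AQI 201–300). (300−201)·(333.44−286.65)/(402.65−286.65) + 201 = 99·46.79/116.00 + 201 ≈ 240.93 → 241.
SO₂ 575.5: bracket 502.4–591.1 → index 151–200; slope 49/88.7, offset 73.1.
AQI = 151 + 49/88.7·73.1 ≈ 191.38 ⇒ 191.
Sub-indices: CO→100, PM10→95, PM2.5→241, SO₂→191. Overall AQI = max = 241; dominant pollutant is PM2.5.
AQI 241: Very Unhealthy.

241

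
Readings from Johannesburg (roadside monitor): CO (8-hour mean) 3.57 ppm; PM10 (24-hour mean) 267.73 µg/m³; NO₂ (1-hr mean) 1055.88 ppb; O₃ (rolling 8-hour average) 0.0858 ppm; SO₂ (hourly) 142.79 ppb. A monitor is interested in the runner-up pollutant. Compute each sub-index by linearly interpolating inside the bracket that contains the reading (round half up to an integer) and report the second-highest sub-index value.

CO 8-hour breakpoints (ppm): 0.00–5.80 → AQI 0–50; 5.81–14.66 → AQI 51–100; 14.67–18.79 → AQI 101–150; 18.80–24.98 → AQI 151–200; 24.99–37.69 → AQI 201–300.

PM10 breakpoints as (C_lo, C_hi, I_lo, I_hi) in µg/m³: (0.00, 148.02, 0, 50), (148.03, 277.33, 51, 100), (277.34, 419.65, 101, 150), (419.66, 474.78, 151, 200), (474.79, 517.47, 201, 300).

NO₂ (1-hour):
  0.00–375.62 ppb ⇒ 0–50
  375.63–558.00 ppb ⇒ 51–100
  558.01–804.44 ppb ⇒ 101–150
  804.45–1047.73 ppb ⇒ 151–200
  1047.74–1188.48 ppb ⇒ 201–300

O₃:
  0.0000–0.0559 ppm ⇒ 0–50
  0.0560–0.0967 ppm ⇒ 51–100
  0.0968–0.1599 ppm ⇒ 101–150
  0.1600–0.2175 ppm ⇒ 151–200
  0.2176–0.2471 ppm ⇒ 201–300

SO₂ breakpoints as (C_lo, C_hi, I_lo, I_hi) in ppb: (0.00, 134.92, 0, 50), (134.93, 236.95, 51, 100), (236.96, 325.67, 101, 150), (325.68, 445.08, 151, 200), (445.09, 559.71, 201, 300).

CO 3.57: bracket 0.00–5.80 → index 0–50; slope 50/5.80, offset 3.57.
AQI = 0 + 50/5.80·3.57 ≈ 30.78 ⇒ 31.
PM10 267.73: bracket 148.03–277.33 → index 51–100; slope 49/129.30, offset 119.70.
AQI = 51 + 49/129.30·119.70 ≈ 96.36 ⇒ 96.
NO₂: 1055.88 lies in 1047.74–1188.48, so I_lo=201, I_hi=300, C_lo=1047.74, C_hi=1188.48.
(300−201)/(1188.48−1047.74) × (1055.88−1047.74) + 201 = 99/140.74 × 8.14 + 201 ≈ 206.73 → 207.
O₃: row 0.0560–0.0967 (AQI 51–100). (100−51)·(0.0858−0.0560)/(0.0967−0.0560) + 51 = 49·0.0298/0.0407 + 51 ≈ 86.88 → 87.
SO₂: row 134.93–236.95 (AQI 51–100). (100−51)·(142.79−134.93)/(236.95−134.93) + 51 = 49·7.86/102.02 + 51 ≈ 54.78 → 55.
Sub-indices: CO→31, PM10→96, NO₂→207, O₃→87, SO₂→55. Ranked high→low: 207, 96, 87, 55, 31. Second-highest sub-index = 96.

96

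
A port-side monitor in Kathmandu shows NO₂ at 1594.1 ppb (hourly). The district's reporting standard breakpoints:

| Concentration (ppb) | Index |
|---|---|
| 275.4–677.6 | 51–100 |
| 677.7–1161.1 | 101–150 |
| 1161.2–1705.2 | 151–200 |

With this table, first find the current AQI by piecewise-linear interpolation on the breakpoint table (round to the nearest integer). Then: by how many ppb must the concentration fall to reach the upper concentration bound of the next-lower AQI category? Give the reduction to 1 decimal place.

433.0

NO₂ 1594.1: bracket 1161.2–1705.2 → index 151–200; slope 49/544.0, offset 432.9.
AQI = 151 + 49/544.0·432.9 ≈ 189.99 ⇒ 190.
Current AQI 190 is in the Unhealthy range (151–200). The next-lower category tops out at AQI 150, whose upper concentration bound is 1161.1 ppb.
Reduction needed = 1594.1 − 1161.1 = 433.0 ppb.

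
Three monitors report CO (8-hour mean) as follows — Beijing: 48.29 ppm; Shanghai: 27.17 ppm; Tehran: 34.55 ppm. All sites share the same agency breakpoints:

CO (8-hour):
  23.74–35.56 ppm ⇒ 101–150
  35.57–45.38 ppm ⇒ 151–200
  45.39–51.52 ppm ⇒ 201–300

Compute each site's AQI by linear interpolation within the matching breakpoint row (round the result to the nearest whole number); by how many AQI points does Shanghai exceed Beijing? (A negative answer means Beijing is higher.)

-133

Beijing: row 45.39–51.52 (AQI 201–300). (300−201)·(48.29−45.39)/(51.52−45.39) + 201 = 99·2.90/6.13 + 201 ≈ 247.84 → 248.
Shanghai: 27.17 ∈ [23.74, 35.56] ↔ index [101, 150].
101 + (27.17−23.74)·(150−101)/(35.56−23.74) = 101 + 3.43·49/11.82 ≈ 115.22, so AQI = 115.
Tehran 34.55: bracket 23.74–35.56 → index 101–150; slope 49/11.82, offset 10.81.
AQI = 101 + 49/11.82·10.81 ≈ 145.81 ⇒ 146.
AQIs: Beijing=248, Shanghai=115, Tehran=146. Shanghai (115) − Beijing (248) = -133.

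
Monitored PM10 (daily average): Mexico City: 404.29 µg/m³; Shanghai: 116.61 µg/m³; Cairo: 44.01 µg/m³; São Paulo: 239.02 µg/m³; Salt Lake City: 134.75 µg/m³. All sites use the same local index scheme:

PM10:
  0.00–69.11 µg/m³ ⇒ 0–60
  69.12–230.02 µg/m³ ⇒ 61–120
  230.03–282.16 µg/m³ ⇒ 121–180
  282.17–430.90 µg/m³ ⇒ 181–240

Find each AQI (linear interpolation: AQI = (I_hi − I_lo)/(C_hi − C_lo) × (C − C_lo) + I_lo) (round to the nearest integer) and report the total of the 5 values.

561

Mexico City: row 282.17–430.90 (AQI 181–240). (240−181)·(404.29−282.17)/(430.90−282.17) + 181 = 59·122.12/148.73 + 181 ≈ 229.44 → 229.
Shanghai: 116.61 ∈ [69.12, 230.02] ↔ index [61, 120].
61 + (116.61−69.12)·(120−61)/(230.02−69.12) = 61 + 47.49·59/160.90 ≈ 78.41, so AQI = 78.
Cairo 44.01: bracket 0.00–69.11 → index 0–60; slope 60/69.11, offset 44.01.
AQI = 0 + 60/69.11·44.01 ≈ 38.21 ⇒ 38.
São Paulo: row 230.03–282.16 (AQI 121–180). (180−121)·(239.02−230.03)/(282.16−230.03) + 121 = 59·8.99/52.13 + 121 ≈ 131.17 → 131.
Salt Lake City: row 69.12–230.02 (AQI 61–120). (120−61)·(134.75−69.12)/(230.02−69.12) + 61 = 59·65.63/160.90 + 61 ≈ 85.07 → 85.
AQIs: Mexico City=229, Shanghai=78, Cairo=38, São Paulo=131, Salt Lake City=85. Sum = 229 + 78 + 38 + 131 + 85 = 561.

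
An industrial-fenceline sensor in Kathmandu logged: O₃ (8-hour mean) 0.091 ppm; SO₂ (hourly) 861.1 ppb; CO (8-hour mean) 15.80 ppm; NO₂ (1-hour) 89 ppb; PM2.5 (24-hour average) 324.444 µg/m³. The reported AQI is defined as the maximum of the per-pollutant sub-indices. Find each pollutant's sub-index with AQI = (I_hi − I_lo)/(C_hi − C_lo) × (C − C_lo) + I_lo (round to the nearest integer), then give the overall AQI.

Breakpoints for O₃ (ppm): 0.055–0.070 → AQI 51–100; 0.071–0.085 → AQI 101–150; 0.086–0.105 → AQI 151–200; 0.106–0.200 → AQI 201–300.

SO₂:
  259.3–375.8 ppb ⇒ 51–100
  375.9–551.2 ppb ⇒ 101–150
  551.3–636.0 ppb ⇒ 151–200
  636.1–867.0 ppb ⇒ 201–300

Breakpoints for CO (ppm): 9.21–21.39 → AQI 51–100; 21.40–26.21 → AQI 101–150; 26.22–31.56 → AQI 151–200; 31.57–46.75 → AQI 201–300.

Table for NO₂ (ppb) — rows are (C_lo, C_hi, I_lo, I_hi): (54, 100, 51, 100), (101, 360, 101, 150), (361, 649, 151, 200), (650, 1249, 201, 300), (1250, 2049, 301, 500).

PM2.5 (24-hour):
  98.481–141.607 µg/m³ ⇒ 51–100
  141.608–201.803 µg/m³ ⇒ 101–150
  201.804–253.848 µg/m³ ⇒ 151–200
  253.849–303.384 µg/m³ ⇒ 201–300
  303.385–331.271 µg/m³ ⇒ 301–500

451

O₃: row 0.086–0.105 (AQI 151–200). (200−151)·(0.091−0.086)/(0.105−0.086) + 151 = 49·0.005/0.019 + 151 ≈ 163.89 → 164.
SO₂: 861.1 ∈ [636.1, 867.0] ↔ index [201, 300].
201 + (861.1−636.1)·(300−201)/(867.0−636.1) = 201 + 225.0·99/230.9 ≈ 297.47, so AQI = 297.
CO: 15.80 lies in 9.21–21.39, so I_lo=51, I_hi=100, C_lo=9.21, C_hi=21.39.
(100−51)/(21.39−9.21) × (15.80−9.21) + 51 = 49/12.18 × 6.59 + 51 ≈ 77.51 → 78.
NO₂: 89 ∈ [54, 100] ↔ index [51, 100].
51 + (89−54)·(100−51)/(100−54) = 51 + 35·49/46 ≈ 88.28, so AQI = 88.
PM2.5: 324.444 ∈ [303.385, 331.271] ↔ index [301, 500].
301 + (324.444−303.385)·(500−301)/(331.271−303.385) = 301 + 21.059·199/27.886 ≈ 451.28, so AQI = 451.
Sub-indices: O₃→164, SO₂→297, CO→78, NO₂→88, PM2.5→451. Overall AQI = max = 451; dominant pollutant is PM2.5.
AQI 451: Hazardous.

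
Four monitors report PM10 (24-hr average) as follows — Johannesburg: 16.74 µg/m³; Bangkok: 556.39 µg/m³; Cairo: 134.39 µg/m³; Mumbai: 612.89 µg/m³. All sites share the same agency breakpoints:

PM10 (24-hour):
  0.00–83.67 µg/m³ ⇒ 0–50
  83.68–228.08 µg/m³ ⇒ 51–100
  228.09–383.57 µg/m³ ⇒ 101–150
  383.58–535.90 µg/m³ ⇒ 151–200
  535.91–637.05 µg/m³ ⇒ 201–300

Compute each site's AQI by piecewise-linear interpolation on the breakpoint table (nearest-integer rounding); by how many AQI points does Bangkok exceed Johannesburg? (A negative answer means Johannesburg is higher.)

Johannesburg 16.74: bracket 0.00–83.67 → index 0–50; slope 50/83.67, offset 16.74.
AQI = 0 + 50/83.67·16.74 ≈ 10.00 ⇒ 10.
Bangkok: row 535.91–637.05 (AQI 201–300). (300−201)·(556.39−535.91)/(637.05−535.91) + 201 = 99·20.48/101.14 + 201 ≈ 221.05 → 221.
Cairo: 134.39 lies in 83.68–228.08, so I_lo=51, I_hi=100, C_lo=83.68, C_hi=228.08.
(100−51)/(228.08−83.68) × (134.39−83.68) + 51 = 49/144.40 × 50.71 + 51 ≈ 68.21 → 68.
Mumbai: 612.89 lies in 535.91–637.05, so I_lo=201, I_hi=300, C_lo=535.91, C_hi=637.05.
(300−201)/(637.05−535.91) × (612.89−535.91) + 201 = 99/101.14 × 76.98 + 201 ≈ 276.35 → 276.
AQIs: Johannesburg=10, Bangkok=221, Cairo=68, Mumbai=276. Bangkok (221) − Johannesburg (10) = 211.

211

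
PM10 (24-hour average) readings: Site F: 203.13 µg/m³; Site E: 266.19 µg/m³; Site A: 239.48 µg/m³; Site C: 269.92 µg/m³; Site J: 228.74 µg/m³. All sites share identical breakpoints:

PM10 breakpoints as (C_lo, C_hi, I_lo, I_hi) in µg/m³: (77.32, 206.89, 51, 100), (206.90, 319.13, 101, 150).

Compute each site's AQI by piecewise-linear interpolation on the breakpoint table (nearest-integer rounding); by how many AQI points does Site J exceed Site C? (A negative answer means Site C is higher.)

Site F: 203.13 lies in 77.32–206.89, so I_lo=51, I_hi=100, C_lo=77.32, C_hi=206.89.
(100−51)/(206.89−77.32) × (203.13−77.32) + 51 = 49/129.57 × 125.81 + 51 ≈ 98.58 → 99.
Site E: 266.19 ∈ [206.90, 319.13] ↔ index [101, 150].
101 + (266.19−206.90)·(150−101)/(319.13−206.90) = 101 + 59.29·49/112.23 ≈ 126.89, so AQI = 127.
Site A: 239.48 lies in 206.90–319.13, so I_lo=101, I_hi=150, C_lo=206.90, C_hi=319.13.
(150−101)/(319.13−206.90) × (239.48−206.90) + 101 = 49/112.23 × 32.58 + 101 ≈ 115.22 → 115.
Site C: 269.92 lies in 206.90–319.13, so I_lo=101, I_hi=150, C_lo=206.90, C_hi=319.13.
(150−101)/(319.13−206.90) × (269.92−206.90) + 101 = 49/112.23 × 63.02 + 101 ≈ 128.51 → 129.
Site J 228.74: bracket 206.90–319.13 → index 101–150; slope 49/112.23, offset 21.84.
AQI = 101 + 49/112.23·21.84 ≈ 110.54 ⇒ 111.
AQIs: Site F=99, Site E=127, Site A=115, Site C=129, Site J=111. Site J (111) − Site C (129) = -18.

-18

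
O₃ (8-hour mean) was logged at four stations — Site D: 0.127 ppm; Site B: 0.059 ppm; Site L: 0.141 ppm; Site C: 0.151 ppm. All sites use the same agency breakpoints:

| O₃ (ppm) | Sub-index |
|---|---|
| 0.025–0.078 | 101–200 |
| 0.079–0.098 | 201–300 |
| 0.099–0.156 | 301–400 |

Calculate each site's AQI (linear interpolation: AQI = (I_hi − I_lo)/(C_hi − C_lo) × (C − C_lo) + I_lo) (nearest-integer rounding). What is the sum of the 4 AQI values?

1280

Site D: 0.127 ∈ [0.099, 0.156] ↔ index [301, 400].
301 + (0.127−0.099)·(400−301)/(0.156−0.099) = 301 + 0.028·99/0.057 ≈ 349.63, so AQI = 350.
Site B 0.059: bracket 0.025–0.078 → index 101–200; slope 99/0.053, offset 0.034.
AQI = 101 + 99/0.053·0.034 ≈ 164.51 ⇒ 165.
Site L: 0.141 lies in 0.099–0.156, so I_lo=301, I_hi=400, C_lo=0.099, C_hi=0.156.
(400−301)/(0.156−0.099) × (0.141−0.099) + 301 = 99/0.057 × 0.042 + 301 ≈ 373.95 → 374.
Site C: 0.151 lies in 0.099–0.156, so I_lo=301, I_hi=400, C_lo=0.099, C_hi=0.156.
(400−301)/(0.156−0.099) × (0.151−0.099) + 301 = 99/0.057 × 0.052 + 301 ≈ 391.32 → 391.
AQIs: Site D=350, Site B=165, Site L=374, Site C=391. Sum = 350 + 165 + 374 + 391 = 1280.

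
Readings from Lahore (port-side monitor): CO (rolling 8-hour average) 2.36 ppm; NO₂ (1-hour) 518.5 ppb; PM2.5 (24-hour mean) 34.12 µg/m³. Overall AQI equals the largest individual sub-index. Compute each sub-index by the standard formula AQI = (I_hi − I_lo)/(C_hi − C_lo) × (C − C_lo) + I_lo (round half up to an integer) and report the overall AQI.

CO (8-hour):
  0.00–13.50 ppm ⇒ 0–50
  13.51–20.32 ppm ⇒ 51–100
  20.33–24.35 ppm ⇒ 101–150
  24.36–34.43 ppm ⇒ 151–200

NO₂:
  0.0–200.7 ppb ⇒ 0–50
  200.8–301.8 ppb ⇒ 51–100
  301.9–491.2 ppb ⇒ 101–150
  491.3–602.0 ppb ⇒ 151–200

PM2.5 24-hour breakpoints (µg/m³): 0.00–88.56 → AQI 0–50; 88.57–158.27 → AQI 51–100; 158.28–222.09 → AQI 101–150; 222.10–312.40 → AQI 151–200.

CO: row 0.00–13.50 (AQI 0–50). (50−0)·(2.36−0.00)/(13.50−0.00) + 0 = 50·2.36/13.50 + 0 ≈ 8.74 → 9.
NO₂ 518.5: bracket 491.3–602.0 → index 151–200; slope 49/110.7, offset 27.2.
AQI = 151 + 49/110.7·27.2 ≈ 163.04 ⇒ 163.
PM2.5: 34.12 ∈ [0.00, 88.56] ↔ index [0, 50].
0 + (34.12−0.00)·(50−0)/(88.56−0.00) = 0 + 34.12·50/88.56 ≈ 19.26, so AQI = 19.
Sub-indices: CO→9, NO₂→163, PM2.5→19. Overall AQI = max = 163; dominant pollutant is NO₂.

163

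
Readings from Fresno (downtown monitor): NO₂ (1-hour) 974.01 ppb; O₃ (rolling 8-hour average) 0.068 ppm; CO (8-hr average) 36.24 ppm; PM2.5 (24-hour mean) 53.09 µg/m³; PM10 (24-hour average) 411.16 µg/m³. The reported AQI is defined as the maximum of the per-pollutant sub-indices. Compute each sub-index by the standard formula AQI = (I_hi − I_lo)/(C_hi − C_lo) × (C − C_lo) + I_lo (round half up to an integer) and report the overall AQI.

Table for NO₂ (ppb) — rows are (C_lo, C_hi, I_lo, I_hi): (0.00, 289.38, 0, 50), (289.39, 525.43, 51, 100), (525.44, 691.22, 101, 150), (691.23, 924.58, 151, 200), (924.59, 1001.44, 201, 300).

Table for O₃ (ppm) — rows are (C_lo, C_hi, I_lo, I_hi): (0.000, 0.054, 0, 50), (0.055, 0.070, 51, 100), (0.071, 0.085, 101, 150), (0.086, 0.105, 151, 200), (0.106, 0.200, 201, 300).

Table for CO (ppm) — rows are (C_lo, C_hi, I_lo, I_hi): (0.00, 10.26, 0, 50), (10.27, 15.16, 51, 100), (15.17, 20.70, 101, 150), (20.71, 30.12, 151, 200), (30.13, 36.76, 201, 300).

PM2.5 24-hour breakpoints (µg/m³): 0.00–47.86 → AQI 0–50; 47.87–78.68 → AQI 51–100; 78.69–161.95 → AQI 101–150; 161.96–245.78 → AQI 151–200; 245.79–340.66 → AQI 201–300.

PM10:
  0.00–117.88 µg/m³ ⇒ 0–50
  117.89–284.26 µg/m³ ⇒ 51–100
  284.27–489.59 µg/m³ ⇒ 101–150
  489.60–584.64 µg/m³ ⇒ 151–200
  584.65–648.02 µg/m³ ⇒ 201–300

NO₂: 974.01 lies in 924.59–1001.44, so I_lo=201, I_hi=300, C_lo=924.59, C_hi=1001.44.
(300−201)/(1001.44−924.59) × (974.01−924.59) + 201 = 99/76.85 × 49.42 + 201 ≈ 264.66 → 265.
O₃: 0.068 ∈ [0.055, 0.070] ↔ index [51, 100].
51 + (0.068−0.055)·(100−51)/(0.070−0.055) = 51 + 0.013·49/0.015 ≈ 93.47, so AQI = 93.
CO 36.24: bracket 30.13–36.76 → index 201–300; slope 99/6.63, offset 6.11.
AQI = 201 + 99/6.63·6.11 ≈ 292.24 ⇒ 292.
PM2.5: row 47.87–78.68 (AQI 51–100). (100−51)·(53.09−47.87)/(78.68−47.87) + 51 = 49·5.22/30.81 + 51 ≈ 59.30 → 59.
PM10: row 284.27–489.59 (AQI 101–150). (150−101)·(411.16−284.27)/(489.59−284.27) + 101 = 49·126.89/205.32 + 101 ≈ 131.28 → 131.
Sub-indices: NO₂→265, O₃→93, CO→292, PM2.5→59, PM10→131. Overall AQI = max = 292; dominant pollutant is CO.
AQI 292: Very Unhealthy.

292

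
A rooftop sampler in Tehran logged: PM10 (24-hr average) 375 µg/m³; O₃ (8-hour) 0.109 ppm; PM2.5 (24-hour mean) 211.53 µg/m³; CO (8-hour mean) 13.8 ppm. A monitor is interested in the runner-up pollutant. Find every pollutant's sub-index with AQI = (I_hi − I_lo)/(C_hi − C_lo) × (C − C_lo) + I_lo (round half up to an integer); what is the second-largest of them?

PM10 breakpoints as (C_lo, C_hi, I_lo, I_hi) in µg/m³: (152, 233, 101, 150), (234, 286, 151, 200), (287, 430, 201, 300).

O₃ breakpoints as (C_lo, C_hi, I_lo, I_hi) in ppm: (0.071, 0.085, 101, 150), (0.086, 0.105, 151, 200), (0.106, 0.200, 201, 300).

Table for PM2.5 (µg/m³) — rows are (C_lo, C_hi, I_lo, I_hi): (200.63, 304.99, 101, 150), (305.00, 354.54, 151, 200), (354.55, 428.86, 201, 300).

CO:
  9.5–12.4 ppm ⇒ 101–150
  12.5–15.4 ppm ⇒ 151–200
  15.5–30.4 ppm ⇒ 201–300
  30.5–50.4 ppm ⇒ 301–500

PM10: 375 ∈ [287, 430] ↔ index [201, 300].
201 + (375−287)·(300−201)/(430−287) = 201 + 88·99/143 ≈ 261.92, so AQI = 262.
O₃: 0.109 ∈ [0.106, 0.200] ↔ index [201, 300].
201 + (0.109−0.106)·(300−201)/(0.200−0.106) = 201 + 0.003·99/0.094 ≈ 204.16, so AQI = 204.
PM2.5 211.53: bracket 200.63–304.99 → index 101–150; slope 49/104.36, offset 10.90.
AQI = 101 + 49/104.36·10.90 ≈ 106.12 ⇒ 106.
CO: 13.8 lies in 12.5–15.4, so I_lo=151, I_hi=200, C_lo=12.5, C_hi=15.4.
(200−151)/(15.4−12.5) × (13.8−12.5) + 151 = 49/2.9 × 1.3 + 151 ≈ 172.97 → 173.
Sub-indices: PM10→262, O₃→204, PM2.5→106, CO→173. Ranked high→low: 262, 204, 173, 106. Second-highest sub-index = 204.

204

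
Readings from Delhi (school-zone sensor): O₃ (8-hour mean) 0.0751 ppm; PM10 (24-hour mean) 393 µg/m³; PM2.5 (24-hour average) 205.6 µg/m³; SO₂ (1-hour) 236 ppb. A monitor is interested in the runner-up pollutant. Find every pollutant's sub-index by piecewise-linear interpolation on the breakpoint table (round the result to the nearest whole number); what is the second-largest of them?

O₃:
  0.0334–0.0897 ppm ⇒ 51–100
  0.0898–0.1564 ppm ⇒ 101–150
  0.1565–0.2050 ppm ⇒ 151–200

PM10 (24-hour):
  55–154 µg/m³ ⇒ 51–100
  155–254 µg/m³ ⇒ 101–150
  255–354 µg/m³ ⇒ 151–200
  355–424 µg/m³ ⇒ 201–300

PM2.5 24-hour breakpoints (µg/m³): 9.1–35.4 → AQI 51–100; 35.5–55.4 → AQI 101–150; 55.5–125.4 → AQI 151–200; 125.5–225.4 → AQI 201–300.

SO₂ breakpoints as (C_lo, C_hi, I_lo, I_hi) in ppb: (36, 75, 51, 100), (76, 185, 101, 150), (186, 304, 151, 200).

256

O₃: 0.0751 lies in 0.0334–0.0897, so I_lo=51, I_hi=100, C_lo=0.0334, C_hi=0.0897.
(100−51)/(0.0897−0.0334) × (0.0751−0.0334) + 51 = 49/0.0563 × 0.0417 + 51 ≈ 87.29 → 87.
PM10 393: bracket 355–424 → index 201–300; slope 99/69, offset 38.
AQI = 201 + 99/69·38 ≈ 255.52 ⇒ 256.
PM2.5: row 125.5–225.4 (AQI 201–300). (300−201)·(205.6−125.5)/(225.4−125.5) + 201 = 99·80.1/99.9 + 201 ≈ 280.38 → 280.
SO₂: 236 lies in 186–304, so I_lo=151, I_hi=200, C_lo=186, C_hi=304.
(200−151)/(304−186) × (236−186) + 151 = 49/118 × 50 + 151 ≈ 171.76 → 172.
Sub-indices: O₃→87, PM10→256, PM2.5→280, SO₂→172. Ranked high→low: 280, 256, 172, 87. Second-highest sub-index = 256.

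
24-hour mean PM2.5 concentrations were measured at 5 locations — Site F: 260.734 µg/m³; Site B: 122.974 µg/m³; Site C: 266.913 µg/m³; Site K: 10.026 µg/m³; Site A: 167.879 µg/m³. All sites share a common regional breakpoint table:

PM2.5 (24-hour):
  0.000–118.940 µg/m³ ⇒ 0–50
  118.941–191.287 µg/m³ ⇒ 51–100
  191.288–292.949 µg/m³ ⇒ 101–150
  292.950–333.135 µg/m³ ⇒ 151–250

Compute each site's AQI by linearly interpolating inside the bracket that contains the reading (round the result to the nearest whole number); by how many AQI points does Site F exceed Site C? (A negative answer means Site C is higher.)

-3

Site F: 260.734 lies in 191.288–292.949, so I_lo=101, I_hi=150, C_lo=191.288, C_hi=292.949.
(150−101)/(292.949−191.288) × (260.734−191.288) + 101 = 49/101.661 × 69.446 + 101 ≈ 134.47 → 134.
Site B 122.974: bracket 118.941–191.287 → index 51–100; slope 49/72.346, offset 4.033.
AQI = 51 + 49/72.346·4.033 ≈ 53.73 ⇒ 54.
Site C: 266.913 ∈ [191.288, 292.949] ↔ index [101, 150].
101 + (266.913−191.288)·(150−101)/(292.949−191.288) = 101 + 75.625·49/101.661 ≈ 137.45, so AQI = 137.
Site K: 10.026 ∈ [0.000, 118.940] ↔ index [0, 50].
0 + (10.026−0.000)·(50−0)/(118.940−0.000) = 0 + 10.026·50/118.940 ≈ 4.21, so AQI = 4.
Site A: 167.879 lies in 118.941–191.287, so I_lo=51, I_hi=100, C_lo=118.941, C_hi=191.287.
(100−51)/(191.287−118.941) × (167.879−118.941) + 51 = 49/72.346 × 48.938 + 51 ≈ 84.15 → 84.
AQIs: Site F=134, Site B=54, Site C=137, Site K=4, Site A=84. Site F (134) − Site C (137) = -3.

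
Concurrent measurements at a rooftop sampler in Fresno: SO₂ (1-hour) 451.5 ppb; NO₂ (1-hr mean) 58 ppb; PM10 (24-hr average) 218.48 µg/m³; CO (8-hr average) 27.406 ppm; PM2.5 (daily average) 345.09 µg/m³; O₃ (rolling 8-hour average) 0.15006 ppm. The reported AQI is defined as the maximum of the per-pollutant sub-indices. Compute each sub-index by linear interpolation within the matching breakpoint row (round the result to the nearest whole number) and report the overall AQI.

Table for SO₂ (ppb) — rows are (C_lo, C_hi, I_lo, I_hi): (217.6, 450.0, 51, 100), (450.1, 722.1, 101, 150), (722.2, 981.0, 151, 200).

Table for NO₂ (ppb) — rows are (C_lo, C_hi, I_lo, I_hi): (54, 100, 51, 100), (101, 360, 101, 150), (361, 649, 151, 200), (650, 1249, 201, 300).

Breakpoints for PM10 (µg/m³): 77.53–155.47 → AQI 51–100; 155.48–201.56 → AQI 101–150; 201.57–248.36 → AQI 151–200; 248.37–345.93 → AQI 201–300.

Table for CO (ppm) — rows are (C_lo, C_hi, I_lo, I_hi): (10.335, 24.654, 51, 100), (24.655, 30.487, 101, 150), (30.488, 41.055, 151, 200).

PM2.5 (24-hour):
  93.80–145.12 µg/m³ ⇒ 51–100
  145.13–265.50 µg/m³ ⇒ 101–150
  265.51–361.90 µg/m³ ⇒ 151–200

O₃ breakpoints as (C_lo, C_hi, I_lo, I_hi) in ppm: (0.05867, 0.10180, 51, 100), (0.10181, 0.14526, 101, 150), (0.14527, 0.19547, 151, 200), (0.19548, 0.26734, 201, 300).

SO₂ 451.5: bracket 450.1–722.1 → index 101–150; slope 49/272.0, offset 1.4.
AQI = 101 + 49/272.0·1.4 ≈ 101.25 ⇒ 101.
NO₂ 58: bracket 54–100 → index 51–100; slope 49/46, offset 4.
AQI = 51 + 49/46·4 ≈ 55.26 ⇒ 55.
PM10: 218.48 ∈ [201.57, 248.36] ↔ index [151, 200].
151 + (218.48−201.57)·(200−151)/(248.36−201.57) = 151 + 16.91·49/46.79 ≈ 168.71, so AQI = 169.
CO: 27.406 lies in 24.655–30.487, so I_lo=101, I_hi=150, C_lo=24.655, C_hi=30.487.
(150−101)/(30.487−24.655) × (27.406−24.655) + 101 = 49/5.832 × 2.751 + 101 ≈ 124.11 → 124.
PM2.5: 345.09 lies in 265.51–361.90, so I_lo=151, I_hi=200, C_lo=265.51, C_hi=361.90.
(200−151)/(361.90−265.51) × (345.09−265.51) + 151 = 49/96.39 × 79.58 + 151 ≈ 191.45 → 191.
O₃: 0.15006 lies in 0.14527–0.19547, so I_lo=151, I_hi=200, C_lo=0.14527, C_hi=0.19547.
(200−151)/(0.19547−0.14527) × (0.15006−0.14527) + 151 = 49/0.05020 × 0.00479 + 151 ≈ 155.68 → 156.
Sub-indices: SO₂→101, NO₂→55, PM10→169, CO→124, PM2.5→191, O₃→156. Overall AQI = max = 191; dominant pollutant is PM2.5.

191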